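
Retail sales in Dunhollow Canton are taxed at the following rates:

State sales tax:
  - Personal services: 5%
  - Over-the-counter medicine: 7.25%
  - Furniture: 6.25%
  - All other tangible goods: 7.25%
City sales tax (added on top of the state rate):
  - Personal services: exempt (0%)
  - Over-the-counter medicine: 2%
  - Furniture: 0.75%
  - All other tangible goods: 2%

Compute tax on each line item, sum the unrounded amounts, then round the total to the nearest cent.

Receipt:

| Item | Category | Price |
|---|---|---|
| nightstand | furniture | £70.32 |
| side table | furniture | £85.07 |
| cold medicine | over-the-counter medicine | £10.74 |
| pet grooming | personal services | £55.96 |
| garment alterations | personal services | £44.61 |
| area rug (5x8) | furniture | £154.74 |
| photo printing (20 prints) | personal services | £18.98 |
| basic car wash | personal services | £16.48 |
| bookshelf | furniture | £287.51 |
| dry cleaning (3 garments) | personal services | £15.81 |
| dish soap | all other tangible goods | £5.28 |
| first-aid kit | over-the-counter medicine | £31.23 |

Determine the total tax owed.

£53.80

Nightstand £70.32: furniture → 6.25% + 0.75% city = 7% → £4.9224
Side table £85.07: furniture → 6.25% + 0.75% city = 7% → £5.9549
Cold medicine £10.74: over-the-counter medicine → 7.25% + 2% city = 9.25% → £0.99345
Pet grooming £55.96: personal services → 5% + 0% city = 5% → £2.798
Garment alterations £44.61: personal services → 5% + 0% city = 5% → £2.2305
Area rug (5x8) £154.74: furniture → 6.25% + 0.75% city = 7% → £10.8318
Photo printing (20 prints) £18.98: personal services → 5% + 0% city = 5% → £0.949
Basic car wash £16.48: personal services → 5% + 0% city = 5% → £0.824
Bookshelf £287.51: furniture → 6.25% + 0.75% city = 7% → £20.1257
Dry cleaning (3 garments) £15.81: personal services → 5% + 0% city = 5% → £0.7905
Dish soap £5.28: all other tangible goods → 7.25% + 2% city = 9.25% → £0.4884
First-aid kit £31.23: over-the-counter medicine → 7.25% + 2% city = 9.25% → £2.888775
Unrounded tax sum = £53.797425 → £53.80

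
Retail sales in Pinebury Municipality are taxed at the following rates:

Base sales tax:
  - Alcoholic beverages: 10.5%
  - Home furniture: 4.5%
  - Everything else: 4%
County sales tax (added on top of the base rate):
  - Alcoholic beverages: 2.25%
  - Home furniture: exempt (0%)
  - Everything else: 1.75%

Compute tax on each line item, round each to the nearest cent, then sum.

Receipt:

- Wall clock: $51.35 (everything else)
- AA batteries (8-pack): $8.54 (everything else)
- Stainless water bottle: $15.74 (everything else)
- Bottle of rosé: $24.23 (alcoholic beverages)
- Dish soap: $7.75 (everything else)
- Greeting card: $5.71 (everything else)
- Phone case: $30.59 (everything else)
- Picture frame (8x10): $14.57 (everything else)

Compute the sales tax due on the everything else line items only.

Wall clock $51.35: everything else → 4% + 1.75% county = 5.75% → $2.95
AA batteries (8-pack) $8.54: everything else → 4% + 1.75% county = 5.75% → $0.49
Stainless water bottle $15.74: everything else → 4% + 1.75% county = 5.75% → $0.91
Dish soap $7.75: everything else → 4% + 1.75% county = 5.75% → $0.45
Greeting card $5.71: everything else → 4% + 1.75% county = 5.75% → $0.33
Phone case $30.59: everything else → 4% + 1.75% county = 5.75% → $1.76
Picture frame (8x10) $14.57: everything else → 4% + 1.75% county = 5.75% → $0.84
Tax on everything else = $2.95 + $0.49 + $0.91 + $0.45 + $0.33 + $1.76 + $0.84 = $7.73

$7.73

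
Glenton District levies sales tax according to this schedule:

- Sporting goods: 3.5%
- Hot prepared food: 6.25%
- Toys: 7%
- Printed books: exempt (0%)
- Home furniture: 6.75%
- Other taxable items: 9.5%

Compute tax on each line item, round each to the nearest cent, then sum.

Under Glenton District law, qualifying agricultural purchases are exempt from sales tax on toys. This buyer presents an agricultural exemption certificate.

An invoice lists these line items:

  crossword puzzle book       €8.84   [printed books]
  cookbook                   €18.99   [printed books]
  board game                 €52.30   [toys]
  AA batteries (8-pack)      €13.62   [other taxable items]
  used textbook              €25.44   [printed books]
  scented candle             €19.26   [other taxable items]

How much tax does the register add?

Crossword puzzle book €8.84: printed books → 0% → €0.00
Cookbook €18.99: printed books → 0% → €0.00
Board game €52.30: toys, buyer-exempt → 0% → €0.00
AA batteries (8-pack) €13.62: other taxable items → 9.5% → €1.29
Used textbook €25.44: printed books → 0% → €0.00
Scented candle €19.26: other taxable items → 9.5% → €1.83
Total tax = €1.29 + €1.83 = €3.12

€3.12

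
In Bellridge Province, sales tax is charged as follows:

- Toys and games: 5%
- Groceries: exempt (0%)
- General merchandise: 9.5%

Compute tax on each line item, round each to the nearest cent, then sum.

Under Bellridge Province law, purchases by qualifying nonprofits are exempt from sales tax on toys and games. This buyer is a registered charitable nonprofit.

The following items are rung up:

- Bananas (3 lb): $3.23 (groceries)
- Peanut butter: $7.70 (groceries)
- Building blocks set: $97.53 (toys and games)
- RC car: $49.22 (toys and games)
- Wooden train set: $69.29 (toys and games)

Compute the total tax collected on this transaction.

$0.00

Bananas (3 lb) $3.23: groceries → 0% → $0.00
Peanut butter $7.70: groceries → 0% → $0.00
Building blocks set $97.53: toys and games, buyer-exempt → 0% → $0.00
RC car $49.22: toys and games, buyer-exempt → 0% → $0.00
Wooden train set $69.29: toys and games, buyer-exempt → 0% → $0.00
Total tax = $0.00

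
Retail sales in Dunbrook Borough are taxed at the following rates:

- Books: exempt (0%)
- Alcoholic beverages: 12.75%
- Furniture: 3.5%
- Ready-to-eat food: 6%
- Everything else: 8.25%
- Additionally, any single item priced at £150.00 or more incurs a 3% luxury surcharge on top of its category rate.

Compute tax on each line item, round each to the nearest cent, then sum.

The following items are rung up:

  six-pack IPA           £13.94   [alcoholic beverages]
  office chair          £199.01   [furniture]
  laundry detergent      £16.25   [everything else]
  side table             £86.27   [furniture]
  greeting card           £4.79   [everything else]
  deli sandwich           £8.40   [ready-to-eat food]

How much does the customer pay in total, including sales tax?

Six-pack IPA £13.94: alcoholic beverages → 12.75% → £1.78
Office chair £199.01: furniture → 3.5% + 3% surcharge = 6.5% → £12.94
Laundry detergent £16.25: everything else → 8.25% → £1.34
Side table £86.27: furniture → 3.5% → £3.02
Greeting card £4.79: everything else → 8.25% → £0.40
Deli sandwich £8.40: ready-to-eat food → 6% → £0.50
Subtotal = £328.66; tax = £19.98; total due = £348.64

£348.64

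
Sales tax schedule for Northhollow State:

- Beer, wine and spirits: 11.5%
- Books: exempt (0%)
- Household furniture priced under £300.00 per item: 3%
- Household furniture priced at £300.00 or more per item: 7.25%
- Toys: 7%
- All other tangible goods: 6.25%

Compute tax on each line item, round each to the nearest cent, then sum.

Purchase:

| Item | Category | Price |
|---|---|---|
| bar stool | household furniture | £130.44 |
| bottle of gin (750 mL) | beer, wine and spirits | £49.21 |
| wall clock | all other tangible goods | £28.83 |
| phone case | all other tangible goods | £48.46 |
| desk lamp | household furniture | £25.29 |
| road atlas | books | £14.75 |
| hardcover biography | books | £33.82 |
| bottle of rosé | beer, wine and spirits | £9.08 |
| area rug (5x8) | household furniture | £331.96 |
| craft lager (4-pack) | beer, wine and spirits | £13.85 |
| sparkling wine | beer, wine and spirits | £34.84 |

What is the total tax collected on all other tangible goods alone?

£4.83

Wall clock £28.83: all other tangible goods → 6.25% → £1.80
Phone case £48.46: all other tangible goods → 6.25% → £3.03
Tax on all other tangible goods = £1.80 + £3.03 = £4.83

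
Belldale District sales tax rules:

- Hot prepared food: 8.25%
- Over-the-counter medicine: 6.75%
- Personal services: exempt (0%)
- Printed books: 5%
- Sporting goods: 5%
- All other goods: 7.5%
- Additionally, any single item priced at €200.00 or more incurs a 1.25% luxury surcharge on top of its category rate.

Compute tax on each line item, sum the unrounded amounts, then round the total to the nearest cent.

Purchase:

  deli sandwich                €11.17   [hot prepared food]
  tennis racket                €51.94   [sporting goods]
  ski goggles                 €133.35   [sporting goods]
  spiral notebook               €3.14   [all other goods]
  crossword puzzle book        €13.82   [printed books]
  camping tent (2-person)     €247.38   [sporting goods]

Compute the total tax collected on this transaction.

€26.57

Deli sandwich €11.17: hot prepared food → 8.25% → €0.921525
Tennis racket €51.94: sporting goods → 5% → €2.597
Ski goggles €133.35: sporting goods → 5% → €6.6675
Spiral notebook €3.14: all other goods → 7.5% → €0.2355
Crossword puzzle book €13.82: printed books → 5% → €0.691
Camping tent (2-person) €247.38: sporting goods → 5% + 1.25% surcharge = 6.25% → €15.46125
Unrounded tax sum = €26.573775 → €26.57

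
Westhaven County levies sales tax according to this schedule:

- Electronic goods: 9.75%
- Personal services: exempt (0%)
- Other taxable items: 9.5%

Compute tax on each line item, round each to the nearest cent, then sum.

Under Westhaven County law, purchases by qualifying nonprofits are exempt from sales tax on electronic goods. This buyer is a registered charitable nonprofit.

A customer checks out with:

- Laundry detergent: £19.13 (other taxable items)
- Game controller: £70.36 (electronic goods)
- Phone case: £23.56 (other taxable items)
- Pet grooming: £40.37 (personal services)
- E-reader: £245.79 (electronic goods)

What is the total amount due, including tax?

Laundry detergent £19.13: other taxable items → 9.5% → £1.82
Game controller £70.36: electronic goods, buyer-exempt → 0% → £0.00
Phone case £23.56: other taxable items → 9.5% → £2.24
Pet grooming £40.37: personal services → 0% → £0.00
E-reader £245.79: electronic goods, buyer-exempt → 0% → £0.00
Subtotal = £399.21; tax = £4.06; total due = £403.27

£403.27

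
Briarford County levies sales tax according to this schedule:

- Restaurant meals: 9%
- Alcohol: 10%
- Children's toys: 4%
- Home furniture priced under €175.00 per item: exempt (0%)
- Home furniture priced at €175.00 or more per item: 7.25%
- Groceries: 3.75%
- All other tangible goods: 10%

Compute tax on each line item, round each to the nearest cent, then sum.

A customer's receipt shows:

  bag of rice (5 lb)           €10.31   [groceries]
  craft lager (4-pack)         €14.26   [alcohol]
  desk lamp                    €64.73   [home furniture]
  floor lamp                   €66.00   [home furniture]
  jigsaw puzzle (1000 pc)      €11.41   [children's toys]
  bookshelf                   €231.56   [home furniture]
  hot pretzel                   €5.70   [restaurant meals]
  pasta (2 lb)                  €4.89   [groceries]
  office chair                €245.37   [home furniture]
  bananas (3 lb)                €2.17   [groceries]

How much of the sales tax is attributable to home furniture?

€34.58

Desk lamp €64.73: home furniture, under €175.00 → 0% → €0.00
Floor lamp €66.00: home furniture, under €175.00 → 0% → €0.00
Bookshelf €231.56: home furniture, €175.00 or more → 7.25% → €16.79
Office chair €245.37: home furniture, €175.00 or more → 7.25% → €17.79
Tax on home furniture = €0.00 + €0.00 + €16.79 + €17.79 = €34.58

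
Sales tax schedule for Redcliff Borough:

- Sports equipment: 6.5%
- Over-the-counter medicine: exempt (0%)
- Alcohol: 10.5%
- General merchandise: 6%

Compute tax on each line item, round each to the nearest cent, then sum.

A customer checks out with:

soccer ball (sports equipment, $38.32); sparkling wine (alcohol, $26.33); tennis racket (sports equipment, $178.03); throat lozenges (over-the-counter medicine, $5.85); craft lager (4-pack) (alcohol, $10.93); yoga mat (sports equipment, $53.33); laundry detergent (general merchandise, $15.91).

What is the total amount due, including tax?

$351.09

Soccer ball $38.32: sports equipment → 6.5% → $2.49
Sparkling wine $26.33: alcohol → 10.5% → $2.76
Tennis racket $178.03: sports equipment → 6.5% → $11.57
Throat lozenges $5.85: over-the-counter medicine → 0% → $0.00
Craft lager (4-pack) $10.93: alcohol → 10.5% → $1.15
Yoga mat $53.33: sports equipment → 6.5% → $3.47
Laundry detergent $15.91: general merchandise → 6% → $0.95
Subtotal = $328.70; tax = $22.39; total due = $351.09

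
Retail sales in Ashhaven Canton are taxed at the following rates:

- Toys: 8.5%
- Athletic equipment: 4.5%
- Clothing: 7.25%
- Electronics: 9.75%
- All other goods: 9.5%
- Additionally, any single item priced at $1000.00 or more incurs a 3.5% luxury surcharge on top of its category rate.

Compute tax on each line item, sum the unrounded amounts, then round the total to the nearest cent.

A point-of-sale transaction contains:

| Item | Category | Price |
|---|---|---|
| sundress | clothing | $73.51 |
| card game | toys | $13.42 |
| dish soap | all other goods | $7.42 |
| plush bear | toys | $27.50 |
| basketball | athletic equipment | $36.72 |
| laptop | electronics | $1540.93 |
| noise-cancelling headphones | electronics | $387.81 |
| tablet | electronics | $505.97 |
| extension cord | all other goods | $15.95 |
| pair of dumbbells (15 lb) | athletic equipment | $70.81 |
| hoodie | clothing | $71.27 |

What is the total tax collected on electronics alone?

$291.32

Laptop $1540.93: electronics → 9.75% + 3.5% surcharge = 13.25% → $204.173225
Noise-cancelling headphones $387.81: electronics → 9.75% → $37.811475
Tablet $505.97: electronics → 9.75% → $49.332075
Tax on electronics: unrounded sum = $291.316775 → $291.32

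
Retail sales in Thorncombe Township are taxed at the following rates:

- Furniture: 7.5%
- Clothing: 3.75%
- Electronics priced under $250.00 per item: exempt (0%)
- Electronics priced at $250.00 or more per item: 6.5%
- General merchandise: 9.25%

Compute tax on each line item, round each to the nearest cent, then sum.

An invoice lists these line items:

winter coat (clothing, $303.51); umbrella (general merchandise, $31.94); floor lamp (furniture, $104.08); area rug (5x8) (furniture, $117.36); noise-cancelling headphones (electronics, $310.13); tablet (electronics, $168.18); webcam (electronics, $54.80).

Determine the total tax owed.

$51.10

Winter coat $303.51: clothing → 3.75% → $11.38
Umbrella $31.94: general merchandise → 9.25% → $2.95
Floor lamp $104.08: furniture → 7.5% → $7.81
Area rug (5x8) $117.36: furniture → 7.5% → $8.80
Noise-cancelling headphones $310.13: electronics, $250.00 or more → 6.5% → $20.16
Tablet $168.18: electronics, under $250.00 → 0% → $0.00
Webcam $54.80: electronics, under $250.00 → 0% → $0.00
Total tax = $11.38 + $2.95 + $7.81 + $8.80 + $20.16 = $51.10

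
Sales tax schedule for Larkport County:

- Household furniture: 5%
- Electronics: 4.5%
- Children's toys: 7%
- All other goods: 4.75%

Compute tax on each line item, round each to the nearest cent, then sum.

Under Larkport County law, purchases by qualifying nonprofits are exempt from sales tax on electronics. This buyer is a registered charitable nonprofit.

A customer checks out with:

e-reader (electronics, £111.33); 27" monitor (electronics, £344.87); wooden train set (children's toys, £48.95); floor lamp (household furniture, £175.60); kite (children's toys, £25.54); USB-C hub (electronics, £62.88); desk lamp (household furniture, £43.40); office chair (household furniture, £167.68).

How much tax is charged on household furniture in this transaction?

Floor lamp £175.60: household furniture → 5% → £8.78
Desk lamp £43.40: household furniture → 5% → £2.17
Office chair £167.68: household furniture → 5% → £8.38
Tax on household furniture = £8.78 + £2.17 + £8.38 = £19.33

£19.33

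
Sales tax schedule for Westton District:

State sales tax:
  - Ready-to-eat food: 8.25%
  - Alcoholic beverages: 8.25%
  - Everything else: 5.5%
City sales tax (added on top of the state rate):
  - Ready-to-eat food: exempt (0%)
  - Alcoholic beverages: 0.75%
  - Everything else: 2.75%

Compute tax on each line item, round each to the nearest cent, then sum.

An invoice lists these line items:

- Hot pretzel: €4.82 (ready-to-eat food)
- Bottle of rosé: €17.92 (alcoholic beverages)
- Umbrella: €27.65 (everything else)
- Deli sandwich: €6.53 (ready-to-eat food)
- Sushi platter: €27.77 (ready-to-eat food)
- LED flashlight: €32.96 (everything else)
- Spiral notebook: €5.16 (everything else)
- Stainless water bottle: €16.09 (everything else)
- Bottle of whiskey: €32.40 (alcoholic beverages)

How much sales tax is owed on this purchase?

Hot pretzel €4.82: ready-to-eat food → 8.25% + 0% city = 8.25% → €0.40
Bottle of rosé €17.92: alcoholic beverages → 8.25% + 0.75% city = 9% → €1.61
Umbrella €27.65: everything else → 5.5% + 2.75% city = 8.25% → €2.28
Deli sandwich €6.53: ready-to-eat food → 8.25% + 0% city = 8.25% → €0.54
Sushi platter €27.77: ready-to-eat food → 8.25% + 0% city = 8.25% → €2.29
LED flashlight €32.96: everything else → 5.5% + 2.75% city = 8.25% → €2.72
Spiral notebook €5.16: everything else → 5.5% + 2.75% city = 8.25% → €0.43
Stainless water bottle €16.09: everything else → 5.5% + 2.75% city = 8.25% → €1.33
Bottle of whiskey €32.40: alcoholic beverages → 8.25% + 0.75% city = 9% → €2.92
Total tax = €0.40 + €1.61 + €2.28 + €0.54 + €2.29 + €2.72 + €0.43 + €1.33 + €2.92 = €14.52

€14.52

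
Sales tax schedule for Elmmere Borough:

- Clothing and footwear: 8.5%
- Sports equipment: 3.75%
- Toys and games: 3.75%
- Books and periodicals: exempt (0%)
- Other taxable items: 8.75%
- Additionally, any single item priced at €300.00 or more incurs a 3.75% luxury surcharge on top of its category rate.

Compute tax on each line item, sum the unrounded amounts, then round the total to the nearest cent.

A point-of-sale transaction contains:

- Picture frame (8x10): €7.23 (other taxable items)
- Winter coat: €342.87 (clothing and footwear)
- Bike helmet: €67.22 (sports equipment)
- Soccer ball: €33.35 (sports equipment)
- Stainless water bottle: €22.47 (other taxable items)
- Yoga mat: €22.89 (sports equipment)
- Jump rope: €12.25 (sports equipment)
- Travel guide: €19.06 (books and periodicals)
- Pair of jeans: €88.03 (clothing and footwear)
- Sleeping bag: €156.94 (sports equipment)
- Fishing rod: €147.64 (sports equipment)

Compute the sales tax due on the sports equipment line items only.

€16.51

Bike helmet €67.22: sports equipment → 3.75% → €2.52075
Soccer ball €33.35: sports equipment → 3.75% → €1.250625
Yoga mat €22.89: sports equipment → 3.75% → €0.858375
Jump rope €12.25: sports equipment → 3.75% → €0.459375
Sleeping bag €156.94: sports equipment → 3.75% → €5.88525
Fishing rod €147.64: sports equipment → 3.75% → €5.5365
Tax on sports equipment: unrounded sum = €16.510875 → €16.51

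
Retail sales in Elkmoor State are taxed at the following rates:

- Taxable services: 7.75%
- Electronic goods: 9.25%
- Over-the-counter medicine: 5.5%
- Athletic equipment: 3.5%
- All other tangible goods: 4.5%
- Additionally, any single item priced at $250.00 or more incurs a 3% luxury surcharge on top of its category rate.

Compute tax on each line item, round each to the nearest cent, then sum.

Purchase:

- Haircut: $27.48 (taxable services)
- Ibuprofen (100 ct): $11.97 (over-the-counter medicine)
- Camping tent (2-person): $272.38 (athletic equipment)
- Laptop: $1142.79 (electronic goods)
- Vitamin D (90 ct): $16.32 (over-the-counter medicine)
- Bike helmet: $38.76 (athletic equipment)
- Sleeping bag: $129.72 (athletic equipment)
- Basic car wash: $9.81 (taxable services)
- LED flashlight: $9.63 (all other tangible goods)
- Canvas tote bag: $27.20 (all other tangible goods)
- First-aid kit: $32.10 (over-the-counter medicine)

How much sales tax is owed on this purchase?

Haircut $27.48: taxable services → 7.75% → $2.13
Ibuprofen (100 ct) $11.97: over-the-counter medicine → 5.5% → $0.66
Camping tent (2-person) $272.38: athletic equipment → 3.5% + 3% surcharge = 6.5% → $17.70
Laptop $1142.79: electronic goods → 9.25% + 3% surcharge = 12.25% → $139.99
Vitamin D (90 ct) $16.32: over-the-counter medicine → 5.5% → $0.90
Bike helmet $38.76: athletic equipment → 3.5% → $1.36
Sleeping bag $129.72: athletic equipment → 3.5% → $4.54
Basic car wash $9.81: taxable services → 7.75% → $0.76
LED flashlight $9.63: all other tangible goods → 4.5% → $0.43
Canvas tote bag $27.20: all other tangible goods → 4.5% → $1.22
First-aid kit $32.10: over-the-counter medicine → 5.5% → $1.77
Total tax = $2.13 + $0.66 + $17.70 + $139.99 + $0.90 + $1.36 + $4.54 + $0.76 + $0.43 + $1.22 + $1.77 = $171.46

$171.46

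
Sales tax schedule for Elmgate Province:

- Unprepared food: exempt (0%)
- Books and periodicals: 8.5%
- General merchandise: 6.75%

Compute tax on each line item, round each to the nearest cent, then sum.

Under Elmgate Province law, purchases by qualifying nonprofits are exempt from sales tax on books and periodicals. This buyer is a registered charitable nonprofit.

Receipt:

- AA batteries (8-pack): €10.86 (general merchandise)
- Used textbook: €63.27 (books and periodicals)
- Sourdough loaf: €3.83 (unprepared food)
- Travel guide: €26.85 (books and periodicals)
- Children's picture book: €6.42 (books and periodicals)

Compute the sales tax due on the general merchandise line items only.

AA batteries (8-pack) €10.86: general merchandise → 6.75% → €0.73
Tax on general merchandise = €0.73

€0.73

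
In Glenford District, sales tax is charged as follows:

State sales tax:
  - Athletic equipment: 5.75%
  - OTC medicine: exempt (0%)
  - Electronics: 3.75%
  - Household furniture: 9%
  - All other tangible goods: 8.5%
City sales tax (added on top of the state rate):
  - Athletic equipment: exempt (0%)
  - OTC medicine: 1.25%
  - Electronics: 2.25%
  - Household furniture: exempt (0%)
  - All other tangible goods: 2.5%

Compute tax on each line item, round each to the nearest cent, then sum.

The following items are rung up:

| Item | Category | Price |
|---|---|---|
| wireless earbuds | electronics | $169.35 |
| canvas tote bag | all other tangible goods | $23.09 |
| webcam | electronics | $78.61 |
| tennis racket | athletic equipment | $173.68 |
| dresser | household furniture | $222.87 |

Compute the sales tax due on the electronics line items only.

$14.88

Wireless earbuds $169.35: electronics → 3.75% + 2.25% city = 6% → $10.16
Webcam $78.61: electronics → 3.75% + 2.25% city = 6% → $4.72
Tax on electronics = $10.16 + $4.72 = $14.88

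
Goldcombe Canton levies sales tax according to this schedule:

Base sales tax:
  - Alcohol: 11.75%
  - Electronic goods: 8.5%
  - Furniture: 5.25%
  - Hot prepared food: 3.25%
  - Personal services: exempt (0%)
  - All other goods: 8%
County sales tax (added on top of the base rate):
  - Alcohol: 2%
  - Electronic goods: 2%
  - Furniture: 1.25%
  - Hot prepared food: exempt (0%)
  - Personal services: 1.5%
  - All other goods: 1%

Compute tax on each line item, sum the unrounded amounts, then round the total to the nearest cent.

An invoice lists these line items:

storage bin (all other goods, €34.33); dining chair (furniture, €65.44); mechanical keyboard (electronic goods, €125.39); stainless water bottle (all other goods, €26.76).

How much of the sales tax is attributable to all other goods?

€5.50

Storage bin €34.33: all other goods → 8% + 1% county = 9% → €3.0897
Stainless water bottle €26.76: all other goods → 8% + 1% county = 9% → €2.4084
Tax on all other goods: unrounded sum = €5.4981 → €5.50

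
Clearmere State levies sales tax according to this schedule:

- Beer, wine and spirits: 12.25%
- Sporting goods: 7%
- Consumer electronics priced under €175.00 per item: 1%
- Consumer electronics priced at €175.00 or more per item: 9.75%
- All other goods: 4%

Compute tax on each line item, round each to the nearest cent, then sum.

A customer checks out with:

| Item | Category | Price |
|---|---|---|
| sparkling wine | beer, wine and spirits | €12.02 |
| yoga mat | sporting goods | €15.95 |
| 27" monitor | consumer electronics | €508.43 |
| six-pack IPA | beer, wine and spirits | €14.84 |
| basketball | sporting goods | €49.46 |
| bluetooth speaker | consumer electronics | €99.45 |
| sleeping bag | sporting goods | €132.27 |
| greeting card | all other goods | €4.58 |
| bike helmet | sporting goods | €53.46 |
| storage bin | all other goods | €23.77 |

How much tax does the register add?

Sparkling wine €12.02: beer, wine and spirits → 12.25% → €1.47
Yoga mat €15.95: sporting goods → 7% → €1.12
27" monitor €508.43: consumer electronics, €175.00 or more → 9.75% → €49.57
Six-pack IPA €14.84: beer, wine and spirits → 12.25% → €1.82
Basketball €49.46: sporting goods → 7% → €3.46
Bluetooth speaker €99.45: consumer electronics, under €175.00 → 1% → €0.99
Sleeping bag €132.27: sporting goods → 7% → €9.26
Greeting card €4.58: all other goods → 4% → €0.18
Bike helmet €53.46: sporting goods → 7% → €3.74
Storage bin €23.77: all other goods → 4% → €0.95
Total tax = €1.47 + €1.12 + €49.57 + €1.82 + €3.46 + €0.99 + €9.26 + €0.18 + €3.74 + €0.95 = €72.56

€72.56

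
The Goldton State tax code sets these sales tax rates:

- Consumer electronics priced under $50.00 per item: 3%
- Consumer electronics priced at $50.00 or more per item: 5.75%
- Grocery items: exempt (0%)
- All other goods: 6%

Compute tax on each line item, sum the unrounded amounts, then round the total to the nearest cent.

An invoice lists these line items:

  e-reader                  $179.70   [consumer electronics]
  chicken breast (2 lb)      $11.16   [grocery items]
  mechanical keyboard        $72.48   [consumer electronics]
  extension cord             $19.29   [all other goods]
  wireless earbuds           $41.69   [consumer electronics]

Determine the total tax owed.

E-reader $179.70: consumer electronics, $50.00 or more → 5.75% → $10.33275
Chicken breast (2 lb) $11.16: grocery items → 0% → $0.00
Mechanical keyboard $72.48: consumer electronics, $50.00 or more → 5.75% → $4.1676
Extension cord $19.29: all other goods → 6% → $1.1574
Wireless earbuds $41.69: consumer electronics, under $50.00 → 3% → $1.2507
Unrounded tax sum = $16.90845 → $16.91

$16.91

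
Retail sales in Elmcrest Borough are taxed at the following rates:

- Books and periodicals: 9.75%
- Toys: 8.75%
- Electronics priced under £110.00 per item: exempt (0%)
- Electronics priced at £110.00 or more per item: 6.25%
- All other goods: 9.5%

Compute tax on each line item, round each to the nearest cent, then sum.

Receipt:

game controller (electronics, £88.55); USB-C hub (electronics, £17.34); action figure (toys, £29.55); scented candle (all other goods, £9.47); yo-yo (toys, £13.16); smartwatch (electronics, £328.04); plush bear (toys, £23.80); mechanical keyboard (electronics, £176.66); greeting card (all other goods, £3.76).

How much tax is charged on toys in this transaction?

£5.82

Action figure £29.55: toys → 8.75% → £2.59
Yo-yo £13.16: toys → 8.75% → £1.15
Plush bear £23.80: toys → 8.75% → £2.08
Tax on toys = £2.59 + £1.15 + £2.08 = £5.82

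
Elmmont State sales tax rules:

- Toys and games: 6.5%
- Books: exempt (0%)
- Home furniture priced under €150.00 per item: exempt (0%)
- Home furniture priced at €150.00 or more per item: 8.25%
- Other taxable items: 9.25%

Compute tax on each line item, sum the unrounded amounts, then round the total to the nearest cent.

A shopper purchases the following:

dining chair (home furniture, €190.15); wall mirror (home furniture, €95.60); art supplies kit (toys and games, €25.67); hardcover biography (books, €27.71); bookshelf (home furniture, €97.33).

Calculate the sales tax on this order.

€17.36

Dining chair €190.15: home furniture, €150.00 or more → 8.25% → €15.687375
Wall mirror €95.60: home furniture, under €150.00 → 0% → €0.00
Art supplies kit €25.67: toys and games → 6.5% → €1.66855
Hardcover biography €27.71: books → 0% → €0.00
Bookshelf €97.33: home furniture, under €150.00 → 0% → €0.00
Unrounded tax sum = €17.355925 → €17.36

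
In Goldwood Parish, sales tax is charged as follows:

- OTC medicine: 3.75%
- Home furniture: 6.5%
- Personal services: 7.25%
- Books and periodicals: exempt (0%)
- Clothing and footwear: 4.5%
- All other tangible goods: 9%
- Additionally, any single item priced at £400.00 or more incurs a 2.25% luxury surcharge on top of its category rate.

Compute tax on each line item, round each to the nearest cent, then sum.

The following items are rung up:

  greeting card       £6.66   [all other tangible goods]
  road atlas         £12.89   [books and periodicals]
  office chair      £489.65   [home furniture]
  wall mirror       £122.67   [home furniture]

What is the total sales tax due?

£51.41

Greeting card £6.66: all other tangible goods → 9% → £0.60
Road atlas £12.89: books and periodicals → 0% → £0.00
Office chair £489.65: home furniture → 6.5% + 2.25% surcharge = 8.75% → £42.84
Wall mirror £122.67: home furniture → 6.5% → £7.97
Total tax = £0.60 + £42.84 + £7.97 = £51.41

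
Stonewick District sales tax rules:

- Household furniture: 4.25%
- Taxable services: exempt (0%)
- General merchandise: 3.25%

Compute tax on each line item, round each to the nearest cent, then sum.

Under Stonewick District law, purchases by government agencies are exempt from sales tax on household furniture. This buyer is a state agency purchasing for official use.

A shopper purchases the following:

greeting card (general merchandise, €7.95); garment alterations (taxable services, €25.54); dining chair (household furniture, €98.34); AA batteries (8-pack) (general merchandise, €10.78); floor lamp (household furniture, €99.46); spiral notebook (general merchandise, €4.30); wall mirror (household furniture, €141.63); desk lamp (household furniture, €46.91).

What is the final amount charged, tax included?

€435.66

Greeting card €7.95: general merchandise → 3.25% → €0.26
Garment alterations €25.54: taxable services → 0% → €0.00
Dining chair €98.34: household furniture, buyer-exempt → 0% → €0.00
AA batteries (8-pack) €10.78: general merchandise → 3.25% → €0.35
Floor lamp €99.46: household furniture, buyer-exempt → 0% → €0.00
Spiral notebook €4.30: general merchandise → 3.25% → €0.14
Wall mirror €141.63: household furniture, buyer-exempt → 0% → €0.00
Desk lamp €46.91: household furniture, buyer-exempt → 0% → €0.00
Subtotal = €434.91; tax = €0.75; total due = €435.66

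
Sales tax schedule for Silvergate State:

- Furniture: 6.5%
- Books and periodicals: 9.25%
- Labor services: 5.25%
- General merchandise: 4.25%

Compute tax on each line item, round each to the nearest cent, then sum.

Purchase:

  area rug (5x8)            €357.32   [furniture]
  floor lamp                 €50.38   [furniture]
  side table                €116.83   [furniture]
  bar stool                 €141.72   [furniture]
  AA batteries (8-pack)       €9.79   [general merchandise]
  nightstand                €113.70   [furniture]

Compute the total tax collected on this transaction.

Area rug (5x8) €357.32: furniture → 6.5% → €23.23
Floor lamp €50.38: furniture → 6.5% → €3.27
Side table €116.83: furniture → 6.5% → €7.59
Bar stool €141.72: furniture → 6.5% → €9.21
AA batteries (8-pack) €9.79: general merchandise → 4.25% → €0.42
Nightstand €113.70: furniture → 6.5% → €7.39
Total tax = €23.23 + €3.27 + €7.59 + €9.21 + €0.42 + €7.39 = €51.11

€51.11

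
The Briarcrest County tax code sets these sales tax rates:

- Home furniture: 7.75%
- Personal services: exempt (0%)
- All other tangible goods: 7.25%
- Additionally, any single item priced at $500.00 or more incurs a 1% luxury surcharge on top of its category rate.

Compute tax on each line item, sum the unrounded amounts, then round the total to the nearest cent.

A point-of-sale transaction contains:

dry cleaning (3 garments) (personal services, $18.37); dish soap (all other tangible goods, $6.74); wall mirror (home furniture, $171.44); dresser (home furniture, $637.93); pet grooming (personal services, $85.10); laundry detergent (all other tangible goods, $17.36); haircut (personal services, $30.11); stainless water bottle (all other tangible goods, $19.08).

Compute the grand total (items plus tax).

Dry cleaning (3 garments) $18.37: personal services → 0% → $0.00
Dish soap $6.74: all other tangible goods → 7.25% → $0.48865
Wall mirror $171.44: home furniture → 7.75% → $13.2866
Dresser $637.93: home furniture → 7.75% + 1% surcharge = 8.75% → $55.818875
Pet grooming $85.10: personal services → 0% → $0.00
Laundry detergent $17.36: all other tangible goods → 7.25% → $1.2586
Haircut $30.11: personal services → 0% → $0.00
Stainless water bottle $19.08: all other tangible goods → 7.25% → $1.3833
Subtotal = $986.13; unrounded tax = $72.236025 → $72.24; total due = $1058.37

$1058.37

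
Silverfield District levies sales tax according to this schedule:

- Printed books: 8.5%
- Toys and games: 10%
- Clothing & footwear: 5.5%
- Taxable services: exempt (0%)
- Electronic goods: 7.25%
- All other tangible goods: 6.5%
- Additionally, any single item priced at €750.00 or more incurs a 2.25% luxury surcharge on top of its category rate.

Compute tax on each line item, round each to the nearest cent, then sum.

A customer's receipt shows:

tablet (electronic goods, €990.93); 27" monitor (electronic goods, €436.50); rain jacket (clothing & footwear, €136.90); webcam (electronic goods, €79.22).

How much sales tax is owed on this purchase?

€139.06

Tablet €990.93: electronic goods → 7.25% + 2.25% surcharge = 9.5% → €94.14
27" monitor €436.50: electronic goods → 7.25% → €31.65
Rain jacket €136.90: clothing & footwear → 5.5% → €7.53
Webcam €79.22: electronic goods → 7.25% → €5.74
Total tax = €94.14 + €31.65 + €7.53 + €5.74 = €139.06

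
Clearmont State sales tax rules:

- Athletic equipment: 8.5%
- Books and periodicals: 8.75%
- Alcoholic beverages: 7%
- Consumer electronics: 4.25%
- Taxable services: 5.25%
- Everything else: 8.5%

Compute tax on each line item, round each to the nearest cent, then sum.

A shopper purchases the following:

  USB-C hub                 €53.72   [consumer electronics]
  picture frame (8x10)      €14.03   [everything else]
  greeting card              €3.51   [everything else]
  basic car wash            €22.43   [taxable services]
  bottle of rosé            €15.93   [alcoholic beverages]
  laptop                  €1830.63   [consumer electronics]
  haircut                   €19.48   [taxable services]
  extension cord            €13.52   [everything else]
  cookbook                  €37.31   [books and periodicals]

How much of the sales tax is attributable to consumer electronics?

USB-C hub €53.72: consumer electronics → 4.25% → €2.28
Laptop €1830.63: consumer electronics → 4.25% → €77.80
Tax on consumer electronics = €2.28 + €77.80 = €80.08

€80.08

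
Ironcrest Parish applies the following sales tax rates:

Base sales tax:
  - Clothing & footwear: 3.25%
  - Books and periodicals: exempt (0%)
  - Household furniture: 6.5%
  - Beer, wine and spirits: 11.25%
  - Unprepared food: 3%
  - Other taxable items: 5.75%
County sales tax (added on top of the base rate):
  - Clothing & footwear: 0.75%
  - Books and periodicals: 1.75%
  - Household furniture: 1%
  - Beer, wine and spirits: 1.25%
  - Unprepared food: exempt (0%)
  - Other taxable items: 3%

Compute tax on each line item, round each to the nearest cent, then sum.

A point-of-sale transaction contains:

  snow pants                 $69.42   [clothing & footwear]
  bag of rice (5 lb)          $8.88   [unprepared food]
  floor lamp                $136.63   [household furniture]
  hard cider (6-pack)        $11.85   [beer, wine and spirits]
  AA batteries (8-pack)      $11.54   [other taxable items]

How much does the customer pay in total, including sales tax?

$254.11

Snow pants $69.42: clothing & footwear → 3.25% + 0.75% county = 4% → $2.78
Bag of rice (5 lb) $8.88: unprepared food → 3% + 0% county = 3% → $0.27
Floor lamp $136.63: household furniture → 6.5% + 1% county = 7.5% → $10.25
Hard cider (6-pack) $11.85: beer, wine and spirits → 11.25% + 1.25% county = 12.5% → $1.48
AA batteries (8-pack) $11.54: other taxable items → 5.75% + 3% county = 8.75% → $1.01
Subtotal = $238.32; tax = $15.79; total due = $254.11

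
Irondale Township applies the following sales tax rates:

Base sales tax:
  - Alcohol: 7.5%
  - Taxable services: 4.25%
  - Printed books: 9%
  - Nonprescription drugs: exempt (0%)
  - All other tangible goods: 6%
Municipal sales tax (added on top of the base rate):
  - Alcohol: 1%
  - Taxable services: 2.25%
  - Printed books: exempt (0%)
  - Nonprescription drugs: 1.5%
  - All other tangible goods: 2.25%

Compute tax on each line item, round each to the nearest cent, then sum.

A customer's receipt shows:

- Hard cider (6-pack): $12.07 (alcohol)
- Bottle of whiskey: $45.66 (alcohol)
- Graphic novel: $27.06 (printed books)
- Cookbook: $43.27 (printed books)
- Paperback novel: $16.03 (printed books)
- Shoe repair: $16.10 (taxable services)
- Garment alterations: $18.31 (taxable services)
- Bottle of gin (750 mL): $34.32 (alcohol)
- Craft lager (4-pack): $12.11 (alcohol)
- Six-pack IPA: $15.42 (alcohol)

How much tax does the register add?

Hard cider (6-pack) $12.07: alcohol → 7.5% + 1% municipal = 8.5% → $1.03
Bottle of whiskey $45.66: alcohol → 7.5% + 1% municipal = 8.5% → $3.88
Graphic novel $27.06: printed books → 9% + 0% municipal = 9% → $2.44
Cookbook $43.27: printed books → 9% + 0% municipal = 9% → $3.89
Paperback novel $16.03: printed books → 9% + 0% municipal = 9% → $1.44
Shoe repair $16.10: taxable services → 4.25% + 2.25% municipal = 6.5% → $1.05
Garment alterations $18.31: taxable services → 4.25% + 2.25% municipal = 6.5% → $1.19
Bottle of gin (750 mL) $34.32: alcohol → 7.5% + 1% municipal = 8.5% → $2.92
Craft lager (4-pack) $12.11: alcohol → 7.5% + 1% municipal = 8.5% → $1.03
Six-pack IPA $15.42: alcohol → 7.5% + 1% municipal = 8.5% → $1.31
Total tax = $1.03 + $3.88 + $2.44 + $3.89 + $1.44 + $1.05 + $1.19 + $2.92 + $1.03 + $1.31 = $20.18

$20.18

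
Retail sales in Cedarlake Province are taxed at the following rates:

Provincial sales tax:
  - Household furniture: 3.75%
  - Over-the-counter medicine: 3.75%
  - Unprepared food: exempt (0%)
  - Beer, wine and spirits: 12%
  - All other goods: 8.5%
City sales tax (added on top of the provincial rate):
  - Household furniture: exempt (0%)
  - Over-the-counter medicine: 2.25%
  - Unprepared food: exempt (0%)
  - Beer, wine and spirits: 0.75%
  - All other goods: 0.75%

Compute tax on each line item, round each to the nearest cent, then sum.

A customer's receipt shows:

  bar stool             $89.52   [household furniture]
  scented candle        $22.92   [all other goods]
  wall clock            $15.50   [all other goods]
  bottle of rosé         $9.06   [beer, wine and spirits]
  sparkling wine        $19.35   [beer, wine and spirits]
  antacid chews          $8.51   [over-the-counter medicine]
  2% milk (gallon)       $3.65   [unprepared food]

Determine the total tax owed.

Bar stool $89.52: household furniture → 3.75% + 0% city = 3.75% → $3.36
Scented candle $22.92: all other goods → 8.5% + 0.75% city = 9.25% → $2.12
Wall clock $15.50: all other goods → 8.5% + 0.75% city = 9.25% → $1.43
Bottle of rosé $9.06: beer, wine and spirits → 12% + 0.75% city = 12.75% → $1.16
Sparkling wine $19.35: beer, wine and spirits → 12% + 0.75% city = 12.75% → $2.47
Antacid chews $8.51: over-the-counter medicine → 3.75% + 2.25% city = 6% → $0.51
2% milk (gallon) $3.65: unprepared food → 0% + 0% city = 0% → $0.00
Total tax = $3.36 + $2.12 + $1.43 + $1.16 + $2.47 + $0.51 = $11.05

$11.05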